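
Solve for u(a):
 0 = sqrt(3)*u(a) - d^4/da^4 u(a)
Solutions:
 u(a) = C1*exp(-3^(1/8)*a) + C2*exp(3^(1/8)*a) + C3*sin(3^(1/8)*a) + C4*cos(3^(1/8)*a)


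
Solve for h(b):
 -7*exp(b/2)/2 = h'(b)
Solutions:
 h(b) = C1 - 7*exp(b/2)


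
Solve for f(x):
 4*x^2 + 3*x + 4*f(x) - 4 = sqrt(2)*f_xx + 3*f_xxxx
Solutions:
 f(x) = C1*exp(-2^(3/4)*sqrt(3)*x/3) + C2*exp(2^(3/4)*sqrt(3)*x/3) + C3*sin(2^(1/4)*x) + C4*cos(2^(1/4)*x) - x^2 - 3*x/4 - sqrt(2)/2 + 1


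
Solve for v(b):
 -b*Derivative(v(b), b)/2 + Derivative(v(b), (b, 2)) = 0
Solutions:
 v(b) = C1 + C2*erfi(b/2)


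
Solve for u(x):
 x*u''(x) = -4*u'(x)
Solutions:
 u(x) = C1 + C2/x^3


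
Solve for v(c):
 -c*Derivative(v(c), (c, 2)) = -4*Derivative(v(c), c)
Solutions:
 v(c) = C1 + C2*c^5


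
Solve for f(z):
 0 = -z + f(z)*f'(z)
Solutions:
 f(z) = -sqrt(C1 + z^2)
 f(z) = sqrt(C1 + z^2)


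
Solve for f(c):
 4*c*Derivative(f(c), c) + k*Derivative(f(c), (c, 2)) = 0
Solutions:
 f(c) = C1 + C2*sqrt(k)*erf(sqrt(2)*c*sqrt(1/k))


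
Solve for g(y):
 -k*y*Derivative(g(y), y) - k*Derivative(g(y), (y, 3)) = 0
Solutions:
 g(y) = C1 + Integral(C2*airyai(-y) + C3*airybi(-y), y)


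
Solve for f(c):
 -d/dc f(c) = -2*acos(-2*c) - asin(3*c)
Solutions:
 f(c) = C1 + 2*c*acos(-2*c) + c*asin(3*c) + sqrt(1 - 9*c^2)/3 + sqrt(1 - 4*c^2)


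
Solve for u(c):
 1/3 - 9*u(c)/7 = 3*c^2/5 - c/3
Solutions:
 u(c) = -7*c^2/15 + 7*c/27 + 7/27


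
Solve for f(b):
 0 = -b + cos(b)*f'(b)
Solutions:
 f(b) = C1 + Integral(b/cos(b), b)


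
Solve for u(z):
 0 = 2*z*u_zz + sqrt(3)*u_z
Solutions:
 u(z) = C1 + C2*z^(1 - sqrt(3)/2)


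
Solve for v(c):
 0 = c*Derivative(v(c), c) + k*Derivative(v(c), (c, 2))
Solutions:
 v(c) = C1 + C2*sqrt(k)*erf(sqrt(2)*c*sqrt(1/k)/2)


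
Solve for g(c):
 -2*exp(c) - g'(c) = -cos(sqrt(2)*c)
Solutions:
 g(c) = C1 - 2*exp(c) + sqrt(2)*sin(sqrt(2)*c)/2


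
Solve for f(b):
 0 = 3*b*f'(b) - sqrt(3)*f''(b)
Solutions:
 f(b) = C1 + C2*erfi(sqrt(2)*3^(1/4)*b/2)


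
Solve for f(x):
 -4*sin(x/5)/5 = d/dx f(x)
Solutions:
 f(x) = C1 + 4*cos(x/5)


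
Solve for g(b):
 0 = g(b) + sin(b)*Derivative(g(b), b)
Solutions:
 g(b) = C1*sqrt(cos(b) + 1)/sqrt(cos(b) - 1)


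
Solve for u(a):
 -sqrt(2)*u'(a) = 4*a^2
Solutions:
 u(a) = C1 - 2*sqrt(2)*a^3/3


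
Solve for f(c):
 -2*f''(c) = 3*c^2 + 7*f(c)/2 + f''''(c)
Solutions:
 f(c) = -6*c^2/7 + (C1*sin(2^(3/4)*7^(1/4)*c*cos(atan(sqrt(10)/2)/2)/2) + C2*cos(2^(3/4)*7^(1/4)*c*cos(atan(sqrt(10)/2)/2)/2))*exp(-2^(3/4)*7^(1/4)*c*sin(atan(sqrt(10)/2)/2)/2) + (C3*sin(2^(3/4)*7^(1/4)*c*cos(atan(sqrt(10)/2)/2)/2) + C4*cos(2^(3/4)*7^(1/4)*c*cos(atan(sqrt(10)/2)/2)/2))*exp(2^(3/4)*7^(1/4)*c*sin(atan(sqrt(10)/2)/2)/2) + 48/49


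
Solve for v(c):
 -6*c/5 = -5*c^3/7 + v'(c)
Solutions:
 v(c) = C1 + 5*c^4/28 - 3*c^2/5


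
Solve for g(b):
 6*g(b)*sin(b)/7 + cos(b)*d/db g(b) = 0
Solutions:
 g(b) = C1*cos(b)^(6/7)


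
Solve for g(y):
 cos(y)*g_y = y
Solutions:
 g(y) = C1 + Integral(y/cos(y), y)


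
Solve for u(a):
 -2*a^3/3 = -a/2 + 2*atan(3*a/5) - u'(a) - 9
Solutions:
 u(a) = C1 + a^4/6 - a^2/4 + 2*a*atan(3*a/5) - 9*a - 5*log(9*a^2 + 25)/3


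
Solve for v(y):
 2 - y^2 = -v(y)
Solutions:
 v(y) = y^2 - 2


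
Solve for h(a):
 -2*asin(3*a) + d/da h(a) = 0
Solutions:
 h(a) = C1 + 2*a*asin(3*a) + 2*sqrt(1 - 9*a^2)/3


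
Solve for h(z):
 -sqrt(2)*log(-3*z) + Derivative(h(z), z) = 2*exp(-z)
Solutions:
 h(z) = C1 + sqrt(2)*z*log(-z) + sqrt(2)*z*(-1 + log(3)) - 2*exp(-z)


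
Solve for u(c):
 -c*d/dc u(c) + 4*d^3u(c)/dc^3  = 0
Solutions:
 u(c) = C1 + Integral(C2*airyai(2^(1/3)*c/2) + C3*airybi(2^(1/3)*c/2), c)


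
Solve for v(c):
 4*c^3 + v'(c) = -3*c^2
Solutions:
 v(c) = C1 - c^4 - c^3


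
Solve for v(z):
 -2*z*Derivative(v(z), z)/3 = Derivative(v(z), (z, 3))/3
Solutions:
 v(z) = C1 + Integral(C2*airyai(-2^(1/3)*z) + C3*airybi(-2^(1/3)*z), z)


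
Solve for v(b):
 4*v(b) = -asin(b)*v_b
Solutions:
 v(b) = C1*exp(-4*Integral(1/asin(b), b))


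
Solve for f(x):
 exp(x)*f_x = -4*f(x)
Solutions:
 f(x) = C1*exp(4*exp(-x))


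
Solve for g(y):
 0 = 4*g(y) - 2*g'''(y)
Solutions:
 g(y) = C3*exp(2^(1/3)*y) + (C1*sin(2^(1/3)*sqrt(3)*y/2) + C2*cos(2^(1/3)*sqrt(3)*y/2))*exp(-2^(1/3)*y/2)


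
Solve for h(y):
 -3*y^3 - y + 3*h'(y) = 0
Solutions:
 h(y) = C1 + y^4/4 + y^2/6


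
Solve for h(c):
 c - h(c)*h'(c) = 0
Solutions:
 h(c) = -sqrt(C1 + c^2)
 h(c) = sqrt(C1 + c^2)


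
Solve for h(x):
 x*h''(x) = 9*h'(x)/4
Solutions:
 h(x) = C1 + C2*x^(13/4)


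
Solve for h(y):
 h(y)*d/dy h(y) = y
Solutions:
 h(y) = -sqrt(C1 + y^2)
 h(y) = sqrt(C1 + y^2)


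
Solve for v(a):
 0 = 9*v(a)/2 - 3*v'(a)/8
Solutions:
 v(a) = C1*exp(12*a)


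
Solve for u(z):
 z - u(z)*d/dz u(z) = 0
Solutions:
 u(z) = -sqrt(C1 + z^2)
 u(z) = sqrt(C1 + z^2)


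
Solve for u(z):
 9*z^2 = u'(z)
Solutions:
 u(z) = C1 + 3*z^3


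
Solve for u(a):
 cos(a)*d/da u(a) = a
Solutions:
 u(a) = C1 + Integral(a/cos(a), a)


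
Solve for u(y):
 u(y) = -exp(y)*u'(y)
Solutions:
 u(y) = C1*exp(exp(-y))


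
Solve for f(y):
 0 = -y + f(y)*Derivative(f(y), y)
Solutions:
 f(y) = -sqrt(C1 + y^2)
 f(y) = sqrt(C1 + y^2)


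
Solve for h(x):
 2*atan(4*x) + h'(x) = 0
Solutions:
 h(x) = C1 - 2*x*atan(4*x) + log(16*x^2 + 1)/4


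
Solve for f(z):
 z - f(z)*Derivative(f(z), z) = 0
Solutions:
 f(z) = -sqrt(C1 + z^2)
 f(z) = sqrt(C1 + z^2)


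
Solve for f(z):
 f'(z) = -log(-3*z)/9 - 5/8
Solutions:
 f(z) = C1 - z*log(-z)/9 + z*(-37 - 8*log(3))/72


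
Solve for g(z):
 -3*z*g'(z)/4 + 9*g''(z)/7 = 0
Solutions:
 g(z) = C1 + C2*erfi(sqrt(42)*z/12)


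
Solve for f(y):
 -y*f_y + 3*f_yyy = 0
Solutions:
 f(y) = C1 + Integral(C2*airyai(3^(2/3)*y/3) + C3*airybi(3^(2/3)*y/3), y)


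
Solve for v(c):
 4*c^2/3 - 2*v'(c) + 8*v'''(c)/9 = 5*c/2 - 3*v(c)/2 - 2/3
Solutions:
 v(c) = C1*exp(6^(1/3)*c*(2*6^(1/3)/(sqrt(33) + 9)^(1/3) + (sqrt(33) + 9)^(1/3))/8)*sin(2^(1/3)*3^(1/6)*c*(-3^(2/3)*(sqrt(33) + 9)^(1/3) + 6*2^(1/3)/(sqrt(33) + 9)^(1/3))/8) + C2*exp(6^(1/3)*c*(2*6^(1/3)/(sqrt(33) + 9)^(1/3) + (sqrt(33) + 9)^(1/3))/8)*cos(2^(1/3)*3^(1/6)*c*(-3^(2/3)*(sqrt(33) + 9)^(1/3) + 6*2^(1/3)/(sqrt(33) + 9)^(1/3))/8) + C3*exp(-6^(1/3)*c*(2*6^(1/3)/(sqrt(33) + 9)^(1/3) + (sqrt(33) + 9)^(1/3))/4) - 8*c^2/9 - 19*c/27 - 112/81


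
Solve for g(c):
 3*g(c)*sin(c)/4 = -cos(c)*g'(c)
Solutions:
 g(c) = C1*cos(c)^(3/4)


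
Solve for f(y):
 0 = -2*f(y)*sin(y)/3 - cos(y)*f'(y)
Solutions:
 f(y) = C1*cos(y)^(2/3)


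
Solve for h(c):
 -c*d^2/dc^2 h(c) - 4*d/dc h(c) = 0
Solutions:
 h(c) = C1 + C2/c^3


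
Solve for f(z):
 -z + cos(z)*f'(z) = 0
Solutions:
 f(z) = C1 + Integral(z/cos(z), z)


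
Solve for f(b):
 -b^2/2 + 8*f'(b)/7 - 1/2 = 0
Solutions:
 f(b) = C1 + 7*b^3/48 + 7*b/16


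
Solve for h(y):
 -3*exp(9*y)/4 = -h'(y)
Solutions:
 h(y) = C1 + exp(9*y)/12


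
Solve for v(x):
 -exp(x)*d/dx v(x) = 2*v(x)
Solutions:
 v(x) = C1*exp(2*exp(-x))


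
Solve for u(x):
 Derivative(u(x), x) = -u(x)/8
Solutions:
 u(x) = C1*exp(-x/8)


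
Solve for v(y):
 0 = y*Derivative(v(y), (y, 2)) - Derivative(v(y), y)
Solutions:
 v(y) = C1 + C2*y^2


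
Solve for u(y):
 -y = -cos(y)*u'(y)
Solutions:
 u(y) = C1 + Integral(y/cos(y), y)


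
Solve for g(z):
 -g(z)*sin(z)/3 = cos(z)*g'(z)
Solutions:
 g(z) = C1*cos(z)^(1/3)


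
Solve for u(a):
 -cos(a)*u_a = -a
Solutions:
 u(a) = C1 + Integral(a/cos(a), a)


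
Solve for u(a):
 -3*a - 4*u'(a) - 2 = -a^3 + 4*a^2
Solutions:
 u(a) = C1 + a^4/16 - a^3/3 - 3*a^2/8 - a/2


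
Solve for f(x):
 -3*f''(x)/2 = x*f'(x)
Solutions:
 f(x) = C1 + C2*erf(sqrt(3)*x/3)


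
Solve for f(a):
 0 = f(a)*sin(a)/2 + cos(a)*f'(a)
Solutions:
 f(a) = C1*sqrt(cos(a))


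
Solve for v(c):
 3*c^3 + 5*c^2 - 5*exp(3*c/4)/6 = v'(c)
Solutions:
 v(c) = C1 + 3*c^4/4 + 5*c^3/3 - 10*exp(3*c/4)/9


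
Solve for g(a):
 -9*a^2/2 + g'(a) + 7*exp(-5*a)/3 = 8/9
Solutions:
 g(a) = C1 + 3*a^3/2 + 8*a/9 + 7*exp(-5*a)/15


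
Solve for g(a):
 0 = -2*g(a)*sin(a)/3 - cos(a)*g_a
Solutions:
 g(a) = C1*cos(a)^(2/3)


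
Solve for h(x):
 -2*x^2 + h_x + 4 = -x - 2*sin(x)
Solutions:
 h(x) = C1 + 2*x^3/3 - x^2/2 - 4*x + 2*cos(x)


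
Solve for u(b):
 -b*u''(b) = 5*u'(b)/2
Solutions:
 u(b) = C1 + C2/b^(3/2)


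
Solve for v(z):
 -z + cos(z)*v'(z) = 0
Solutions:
 v(z) = C1 + Integral(z/cos(z), z)


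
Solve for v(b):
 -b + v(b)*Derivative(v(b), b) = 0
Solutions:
 v(b) = -sqrt(C1 + b^2)
 v(b) = sqrt(C1 + b^2)


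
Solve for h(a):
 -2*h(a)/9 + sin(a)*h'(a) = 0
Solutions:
 h(a) = C1*(cos(a) - 1)^(1/9)/(cos(a) + 1)^(1/9)


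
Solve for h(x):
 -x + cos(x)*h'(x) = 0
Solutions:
 h(x) = C1 + Integral(x/cos(x), x)


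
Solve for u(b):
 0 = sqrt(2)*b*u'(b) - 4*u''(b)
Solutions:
 u(b) = C1 + C2*erfi(2^(3/4)*b/4)


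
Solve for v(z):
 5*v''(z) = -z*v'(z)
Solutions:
 v(z) = C1 + C2*erf(sqrt(10)*z/10)


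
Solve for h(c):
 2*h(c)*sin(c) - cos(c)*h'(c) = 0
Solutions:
 h(c) = C1/cos(c)^2


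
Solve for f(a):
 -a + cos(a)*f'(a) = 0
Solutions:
 f(a) = C1 + Integral(a/cos(a), a)


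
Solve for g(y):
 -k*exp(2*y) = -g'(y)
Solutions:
 g(y) = C1 + k*exp(2*y)/2


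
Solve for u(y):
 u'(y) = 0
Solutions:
 u(y) = C1


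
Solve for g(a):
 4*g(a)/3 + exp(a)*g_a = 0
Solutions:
 g(a) = C1*exp(4*exp(-a)/3)


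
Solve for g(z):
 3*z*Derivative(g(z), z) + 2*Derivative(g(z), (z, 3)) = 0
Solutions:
 g(z) = C1 + Integral(C2*airyai(-2^(2/3)*3^(1/3)*z/2) + C3*airybi(-2^(2/3)*3^(1/3)*z/2), z)


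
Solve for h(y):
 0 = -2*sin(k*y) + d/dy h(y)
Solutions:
 h(y) = C1 - 2*cos(k*y)/k


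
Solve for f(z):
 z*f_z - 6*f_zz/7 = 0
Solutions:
 f(z) = C1 + C2*erfi(sqrt(21)*z/6)


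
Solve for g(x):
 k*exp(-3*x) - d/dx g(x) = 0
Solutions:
 g(x) = C1 - k*exp(-3*x)/3


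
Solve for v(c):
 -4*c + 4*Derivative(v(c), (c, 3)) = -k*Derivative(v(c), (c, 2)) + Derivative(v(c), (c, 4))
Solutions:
 v(c) = C1 + C2*c + C3*exp(c*(2 - sqrt(k + 4))) + C4*exp(c*(sqrt(k + 4) + 2)) + 2*c^3/(3*k) - 8*c^2/k^2


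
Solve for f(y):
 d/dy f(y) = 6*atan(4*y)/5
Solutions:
 f(y) = C1 + 6*y*atan(4*y)/5 - 3*log(16*y^2 + 1)/20


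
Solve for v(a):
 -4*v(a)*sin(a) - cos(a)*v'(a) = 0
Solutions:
 v(a) = C1*cos(a)^4


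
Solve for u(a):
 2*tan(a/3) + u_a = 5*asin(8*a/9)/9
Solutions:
 u(a) = C1 + 5*a*asin(8*a/9)/9 + 5*sqrt(81 - 64*a^2)/72 + 6*log(cos(a/3))


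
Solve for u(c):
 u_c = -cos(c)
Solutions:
 u(c) = C1 - sin(c)


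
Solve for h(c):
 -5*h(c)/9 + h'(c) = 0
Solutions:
 h(c) = C1*exp(5*c/9)


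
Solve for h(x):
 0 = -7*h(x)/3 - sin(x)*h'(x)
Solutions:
 h(x) = C1*(cos(x) + 1)^(7/6)/(cos(x) - 1)^(7/6)


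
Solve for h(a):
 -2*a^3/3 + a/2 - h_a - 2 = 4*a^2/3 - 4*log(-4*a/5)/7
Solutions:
 h(a) = C1 - a^4/6 - 4*a^3/9 + a^2/4 + 4*a*log(-a)/7 + 2*a*(-9 - 2*log(5) + 4*log(2))/7


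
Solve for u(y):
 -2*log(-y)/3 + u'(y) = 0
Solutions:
 u(y) = C1 + 2*y*log(-y)/3 - 2*y/3


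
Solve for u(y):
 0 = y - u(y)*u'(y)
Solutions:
 u(y) = -sqrt(C1 + y^2)
 u(y) = sqrt(C1 + y^2)


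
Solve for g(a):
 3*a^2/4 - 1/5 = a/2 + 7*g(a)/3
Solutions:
 g(a) = 9*a^2/28 - 3*a/14 - 3/35


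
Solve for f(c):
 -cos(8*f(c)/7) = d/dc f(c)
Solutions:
 c - 7*log(sin(8*f(c)/7) - 1)/16 + 7*log(sin(8*f(c)/7) + 1)/16 = C1


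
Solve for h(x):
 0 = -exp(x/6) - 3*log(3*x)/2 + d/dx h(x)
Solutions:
 h(x) = C1 + 3*x*log(x)/2 + 3*x*(-1 + log(3))/2 + 6*exp(x/6)


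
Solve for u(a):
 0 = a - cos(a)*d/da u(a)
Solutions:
 u(a) = C1 + Integral(a/cos(a), a)


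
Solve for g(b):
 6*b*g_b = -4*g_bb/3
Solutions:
 g(b) = C1 + C2*erf(3*b/2)


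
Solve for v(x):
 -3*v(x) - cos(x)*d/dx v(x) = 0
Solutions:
 v(x) = C1*(sin(x) - 1)^(3/2)/(sin(x) + 1)^(3/2)


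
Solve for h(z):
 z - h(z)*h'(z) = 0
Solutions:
 h(z) = -sqrt(C1 + z^2)
 h(z) = sqrt(C1 + z^2)


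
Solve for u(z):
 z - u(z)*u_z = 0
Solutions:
 u(z) = -sqrt(C1 + z^2)
 u(z) = sqrt(C1 + z^2)


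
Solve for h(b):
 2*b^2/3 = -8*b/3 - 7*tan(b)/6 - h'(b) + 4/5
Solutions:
 h(b) = C1 - 2*b^3/9 - 4*b^2/3 + 4*b/5 + 7*log(cos(b))/6


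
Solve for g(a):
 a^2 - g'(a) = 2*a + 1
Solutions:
 g(a) = C1 + a^3/3 - a^2 - a


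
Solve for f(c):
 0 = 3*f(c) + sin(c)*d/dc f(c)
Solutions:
 f(c) = C1*(cos(c) + 1)^(3/2)/(cos(c) - 1)^(3/2)


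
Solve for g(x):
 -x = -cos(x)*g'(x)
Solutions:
 g(x) = C1 + Integral(x/cos(x), x)


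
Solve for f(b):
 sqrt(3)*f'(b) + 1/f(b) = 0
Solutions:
 f(b) = -sqrt(C1 - 6*sqrt(3)*b)/3
 f(b) = sqrt(C1 - 6*sqrt(3)*b)/3


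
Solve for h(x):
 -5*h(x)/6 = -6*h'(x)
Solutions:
 h(x) = C1*exp(5*x/36)


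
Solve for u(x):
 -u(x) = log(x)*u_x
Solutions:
 u(x) = C1*exp(-li(x))


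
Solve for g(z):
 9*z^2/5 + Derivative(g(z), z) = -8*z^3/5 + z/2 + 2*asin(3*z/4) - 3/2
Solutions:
 g(z) = C1 - 2*z^4/5 - 3*z^3/5 + z^2/4 + 2*z*asin(3*z/4) - 3*z/2 + 2*sqrt(16 - 9*z^2)/3


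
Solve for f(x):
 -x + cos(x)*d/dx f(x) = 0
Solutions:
 f(x) = C1 + Integral(x/cos(x), x)


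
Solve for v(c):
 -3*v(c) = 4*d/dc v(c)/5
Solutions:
 v(c) = C1*exp(-15*c/4)


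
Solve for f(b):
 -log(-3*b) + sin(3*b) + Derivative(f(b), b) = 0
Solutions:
 f(b) = C1 + b*log(-b) - b + b*log(3) + cos(3*b)/3


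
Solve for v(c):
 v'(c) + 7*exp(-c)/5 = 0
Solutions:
 v(c) = C1 + 7*exp(-c)/5


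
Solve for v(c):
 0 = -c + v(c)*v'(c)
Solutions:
 v(c) = -sqrt(C1 + c^2)
 v(c) = sqrt(C1 + c^2)


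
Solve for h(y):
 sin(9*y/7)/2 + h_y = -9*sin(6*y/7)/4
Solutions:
 h(y) = C1 + 21*cos(6*y/7)/8 + 7*cos(9*y/7)/18


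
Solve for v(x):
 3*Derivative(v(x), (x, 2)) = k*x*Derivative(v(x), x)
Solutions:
 v(x) = Piecewise((-sqrt(6)*sqrt(pi)*C1*erf(sqrt(6)*x*sqrt(-k)/6)/(2*sqrt(-k)) - C2, (k > 0) | (k < 0)), (-C1*x - C2, True))


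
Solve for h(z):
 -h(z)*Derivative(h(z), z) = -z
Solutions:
 h(z) = -sqrt(C1 + z^2)
 h(z) = sqrt(C1 + z^2)


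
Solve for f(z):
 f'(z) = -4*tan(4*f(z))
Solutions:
 f(z) = -asin(C1*exp(-16*z))/4 + pi/4
 f(z) = asin(C1*exp(-16*z))/4


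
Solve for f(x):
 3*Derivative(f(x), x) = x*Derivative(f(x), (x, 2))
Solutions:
 f(x) = C1 + C2*x^4


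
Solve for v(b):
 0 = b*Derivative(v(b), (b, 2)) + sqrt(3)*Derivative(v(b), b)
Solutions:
 v(b) = C1 + C2*b^(1 - sqrt(3))


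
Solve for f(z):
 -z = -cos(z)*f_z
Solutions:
 f(z) = C1 + Integral(z/cos(z), z)


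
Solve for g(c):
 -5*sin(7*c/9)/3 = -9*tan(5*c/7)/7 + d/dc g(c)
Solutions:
 g(c) = C1 - 9*log(cos(5*c/7))/5 + 15*cos(7*c/9)/7


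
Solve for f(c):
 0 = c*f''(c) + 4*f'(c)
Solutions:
 f(c) = C1 + C2/c^3


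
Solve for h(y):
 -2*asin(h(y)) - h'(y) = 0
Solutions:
 Integral(1/asin(_y), (_y, h(y))) = C1 - 2*y


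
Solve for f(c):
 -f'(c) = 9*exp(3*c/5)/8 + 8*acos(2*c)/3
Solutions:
 f(c) = C1 - 8*c*acos(2*c)/3 + 4*sqrt(1 - 4*c^2)/3 - 15*exp(3*c/5)/8


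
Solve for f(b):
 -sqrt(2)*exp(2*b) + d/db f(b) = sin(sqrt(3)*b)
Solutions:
 f(b) = C1 + sqrt(2)*exp(2*b)/2 - sqrt(3)*cos(sqrt(3)*b)/3


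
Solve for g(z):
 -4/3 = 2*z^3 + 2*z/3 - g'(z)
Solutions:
 g(z) = C1 + z^4/2 + z^2/3 + 4*z/3


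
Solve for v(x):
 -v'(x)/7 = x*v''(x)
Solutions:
 v(x) = C1 + C2*x^(6/7)


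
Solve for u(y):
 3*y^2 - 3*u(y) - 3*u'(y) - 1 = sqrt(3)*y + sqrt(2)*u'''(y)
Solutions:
 u(y) = C1*exp(y*(-2*2^(1/6)/(3*sqrt(2) + 2*sqrt(sqrt(2) + 9/2))^(1/3) + 2^(1/3)*(3*sqrt(2) + 2*sqrt(sqrt(2) + 9/2))^(1/3))/4)*sin(sqrt(3)*y*(18*2^(1/6)/(81*sqrt(2) + 2*sqrt(729*sqrt(2) + 6561/2))^(1/3) + 2^(1/3)*(81*sqrt(2) + 2*sqrt(729*sqrt(2) + 6561/2))^(1/3))/12) + C2*exp(y*(-2*2^(1/6)/(3*sqrt(2) + 2*sqrt(sqrt(2) + 9/2))^(1/3) + 2^(1/3)*(3*sqrt(2) + 2*sqrt(sqrt(2) + 9/2))^(1/3))/4)*cos(sqrt(3)*y*(18*2^(1/6)/(81*sqrt(2) + 2*sqrt(729*sqrt(2) + 6561/2))^(1/3) + 2^(1/3)*(81*sqrt(2) + 2*sqrt(729*sqrt(2) + 6561/2))^(1/3))/12) + C3*exp(y*(-2^(1/3)*(3*sqrt(2) + 2*sqrt(sqrt(2) + 9/2))^(1/3)/2 + 2^(1/6)/(3*sqrt(2) + 2*sqrt(sqrt(2) + 9/2))^(1/3))) + y^2 - 2*y - sqrt(3)*y/3 + sqrt(3)/3 + 5/3


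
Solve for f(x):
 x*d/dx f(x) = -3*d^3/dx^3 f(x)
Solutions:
 f(x) = C1 + Integral(C2*airyai(-3^(2/3)*x/3) + C3*airybi(-3^(2/3)*x/3), x)


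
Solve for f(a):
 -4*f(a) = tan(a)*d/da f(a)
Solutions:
 f(a) = C1/sin(a)^4


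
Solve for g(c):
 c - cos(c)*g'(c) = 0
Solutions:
 g(c) = C1 + Integral(c/cos(c), c)


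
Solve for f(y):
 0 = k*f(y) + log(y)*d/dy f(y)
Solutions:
 f(y) = C1*exp(-k*li(y))


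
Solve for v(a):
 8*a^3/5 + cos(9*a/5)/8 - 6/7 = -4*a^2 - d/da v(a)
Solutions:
 v(a) = C1 - 2*a^4/5 - 4*a^3/3 + 6*a/7 - 5*sin(9*a/5)/72


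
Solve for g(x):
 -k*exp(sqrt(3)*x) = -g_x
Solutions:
 g(x) = C1 + sqrt(3)*k*exp(sqrt(3)*x)/3


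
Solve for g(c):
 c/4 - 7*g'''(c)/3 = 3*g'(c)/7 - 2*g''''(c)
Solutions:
 g(c) = C1 + C2*exp(c*(-7^(2/3)*(108*sqrt(3441) + 6775)^(1/3) - 343*7^(1/3)/(108*sqrt(3441) + 6775)^(1/3) + 98)/252)*sin(sqrt(3)*7^(1/3)*c*(-7^(1/3)*(108*sqrt(3441) + 6775)^(1/3) + 343/(108*sqrt(3441) + 6775)^(1/3))/252) + C3*exp(c*(-7^(2/3)*(108*sqrt(3441) + 6775)^(1/3) - 343*7^(1/3)/(108*sqrt(3441) + 6775)^(1/3) + 98)/252)*cos(sqrt(3)*7^(1/3)*c*(-7^(1/3)*(108*sqrt(3441) + 6775)^(1/3) + 343/(108*sqrt(3441) + 6775)^(1/3))/252) + C4*exp(c*(343*7^(1/3)/(108*sqrt(3441) + 6775)^(1/3) + 49 + 7^(2/3)*(108*sqrt(3441) + 6775)^(1/3))/126) + 7*c^2/24


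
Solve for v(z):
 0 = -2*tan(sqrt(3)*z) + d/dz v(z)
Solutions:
 v(z) = C1 - 2*sqrt(3)*log(cos(sqrt(3)*z))/3


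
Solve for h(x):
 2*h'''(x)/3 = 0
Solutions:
 h(x) = C1 + C2*x + C3*x^2


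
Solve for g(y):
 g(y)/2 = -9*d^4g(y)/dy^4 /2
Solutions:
 g(y) = (C1*sin(sqrt(6)*y/6) + C2*cos(sqrt(6)*y/6))*exp(-sqrt(6)*y/6) + (C3*sin(sqrt(6)*y/6) + C4*cos(sqrt(6)*y/6))*exp(sqrt(6)*y/6)


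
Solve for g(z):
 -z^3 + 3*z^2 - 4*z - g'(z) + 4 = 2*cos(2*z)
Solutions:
 g(z) = C1 - z^4/4 + z^3 - 2*z^2 + 4*z - sin(2*z)


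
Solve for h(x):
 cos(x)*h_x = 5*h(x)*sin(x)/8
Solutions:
 h(x) = C1/cos(x)^(5/8)


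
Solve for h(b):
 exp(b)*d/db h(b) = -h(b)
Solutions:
 h(b) = C1*exp(exp(-b))


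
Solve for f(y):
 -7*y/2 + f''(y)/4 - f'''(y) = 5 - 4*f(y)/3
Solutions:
 f(y) = C1*exp(y*(-(48*sqrt(577) + 1153)^(1/3) - 1/(48*sqrt(577) + 1153)^(1/3) + 2)/24)*sin(sqrt(3)*y*(-(48*sqrt(577) + 1153)^(1/3) + (48*sqrt(577) + 1153)^(-1/3))/24) + C2*exp(y*(-(48*sqrt(577) + 1153)^(1/3) - 1/(48*sqrt(577) + 1153)^(1/3) + 2)/24)*cos(sqrt(3)*y*(-(48*sqrt(577) + 1153)^(1/3) + (48*sqrt(577) + 1153)^(-1/3))/24) + C3*exp(y*((48*sqrt(577) + 1153)^(-1/3) + 1 + (48*sqrt(577) + 1153)^(1/3))/12) + 21*y/8 + 15/4


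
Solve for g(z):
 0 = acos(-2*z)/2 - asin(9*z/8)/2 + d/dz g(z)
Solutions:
 g(z) = C1 - z*acos(-2*z)/2 + z*asin(9*z/8)/2 - sqrt(1 - 4*z^2)/4 + sqrt(64 - 81*z^2)/18


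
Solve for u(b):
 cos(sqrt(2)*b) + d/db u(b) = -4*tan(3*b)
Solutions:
 u(b) = C1 + 4*log(cos(3*b))/3 - sqrt(2)*sin(sqrt(2)*b)/2


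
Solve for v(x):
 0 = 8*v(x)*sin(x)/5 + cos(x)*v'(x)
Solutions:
 v(x) = C1*cos(x)^(8/5)


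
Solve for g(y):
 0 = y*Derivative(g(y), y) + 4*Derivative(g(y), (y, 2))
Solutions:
 g(y) = C1 + C2*erf(sqrt(2)*y/4)


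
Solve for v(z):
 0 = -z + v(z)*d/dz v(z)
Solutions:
 v(z) = -sqrt(C1 + z^2)
 v(z) = sqrt(C1 + z^2)


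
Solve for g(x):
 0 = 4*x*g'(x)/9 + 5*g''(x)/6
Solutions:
 g(x) = C1 + C2*erf(2*sqrt(15)*x/15)


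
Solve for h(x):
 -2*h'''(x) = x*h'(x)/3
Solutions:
 h(x) = C1 + Integral(C2*airyai(-6^(2/3)*x/6) + C3*airybi(-6^(2/3)*x/6), x)


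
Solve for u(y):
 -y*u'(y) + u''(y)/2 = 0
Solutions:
 u(y) = C1 + C2*erfi(y)


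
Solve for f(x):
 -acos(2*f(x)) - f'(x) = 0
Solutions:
 Integral(1/acos(2*_y), (_y, f(x))) = C1 - x


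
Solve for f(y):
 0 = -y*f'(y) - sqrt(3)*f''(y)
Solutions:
 f(y) = C1 + C2*erf(sqrt(2)*3^(3/4)*y/6)


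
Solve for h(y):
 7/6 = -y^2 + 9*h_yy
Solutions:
 h(y) = C1 + C2*y + y^4/108 + 7*y^2/108


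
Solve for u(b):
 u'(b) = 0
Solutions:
 u(b) = C1


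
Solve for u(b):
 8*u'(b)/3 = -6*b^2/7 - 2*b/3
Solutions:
 u(b) = C1 - 3*b^3/28 - b^2/8


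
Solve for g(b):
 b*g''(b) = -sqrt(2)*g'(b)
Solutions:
 g(b) = C1 + C2*b^(1 - sqrt(2))


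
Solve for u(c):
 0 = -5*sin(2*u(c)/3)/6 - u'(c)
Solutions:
 5*c/6 + 3*log(cos(2*u(c)/3) - 1)/4 - 3*log(cos(2*u(c)/3) + 1)/4 = C1


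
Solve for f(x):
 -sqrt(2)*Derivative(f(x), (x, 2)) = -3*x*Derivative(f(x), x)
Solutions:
 f(x) = C1 + C2*erfi(2^(1/4)*sqrt(3)*x/2)


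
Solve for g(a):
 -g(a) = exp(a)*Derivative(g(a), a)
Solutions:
 g(a) = C1*exp(exp(-a))


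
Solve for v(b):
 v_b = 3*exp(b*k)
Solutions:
 v(b) = C1 + 3*exp(b*k)/k


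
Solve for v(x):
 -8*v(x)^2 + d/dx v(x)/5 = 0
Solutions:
 v(x) = -1/(C1 + 40*x)


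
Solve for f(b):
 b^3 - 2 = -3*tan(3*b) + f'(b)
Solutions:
 f(b) = C1 + b^4/4 - 2*b - log(cos(3*b))


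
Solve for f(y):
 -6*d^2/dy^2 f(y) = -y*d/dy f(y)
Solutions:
 f(y) = C1 + C2*erfi(sqrt(3)*y/6)


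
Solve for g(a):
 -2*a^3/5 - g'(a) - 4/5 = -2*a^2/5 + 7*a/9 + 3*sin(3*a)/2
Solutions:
 g(a) = C1 - a^4/10 + 2*a^3/15 - 7*a^2/18 - 4*a/5 + cos(3*a)/2


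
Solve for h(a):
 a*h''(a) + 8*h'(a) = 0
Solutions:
 h(a) = C1 + C2/a^7


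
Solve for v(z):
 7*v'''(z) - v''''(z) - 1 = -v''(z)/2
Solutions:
 v(z) = C1 + C2*z + C3*exp(z*(7 - sqrt(51))/2) + C4*exp(z*(7 + sqrt(51))/2) + z^2


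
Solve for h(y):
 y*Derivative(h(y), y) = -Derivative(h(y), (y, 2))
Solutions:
 h(y) = C1 + C2*erf(sqrt(2)*y/2)


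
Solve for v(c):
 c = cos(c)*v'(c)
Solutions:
 v(c) = C1 + Integral(c/cos(c), c)


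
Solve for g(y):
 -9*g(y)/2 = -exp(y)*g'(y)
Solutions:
 g(y) = C1*exp(-9*exp(-y)/2)


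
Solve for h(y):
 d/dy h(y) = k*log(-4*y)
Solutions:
 h(y) = C1 + k*y*log(-y) + k*y*(-1 + 2*log(2))


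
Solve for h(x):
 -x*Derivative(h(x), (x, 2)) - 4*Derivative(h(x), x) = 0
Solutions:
 h(x) = C1 + C2/x^3


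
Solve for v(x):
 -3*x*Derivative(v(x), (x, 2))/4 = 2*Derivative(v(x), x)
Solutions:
 v(x) = C1 + C2/x^(5/3)


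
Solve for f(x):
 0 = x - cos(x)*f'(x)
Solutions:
 f(x) = C1 + Integral(x/cos(x), x)


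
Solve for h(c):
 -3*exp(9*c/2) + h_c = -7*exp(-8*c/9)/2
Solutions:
 h(c) = C1 + 2*exp(9*c/2)/3 + 63*exp(-8*c/9)/16


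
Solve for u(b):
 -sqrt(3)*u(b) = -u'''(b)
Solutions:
 u(b) = C3*exp(3^(1/6)*b) + (C1*sin(3^(2/3)*b/2) + C2*cos(3^(2/3)*b/2))*exp(-3^(1/6)*b/2)


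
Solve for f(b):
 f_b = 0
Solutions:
 f(b) = C1


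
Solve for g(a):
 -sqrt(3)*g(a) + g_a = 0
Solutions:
 g(a) = C1*exp(sqrt(3)*a)


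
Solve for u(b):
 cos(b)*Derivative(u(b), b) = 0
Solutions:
 u(b) = C1


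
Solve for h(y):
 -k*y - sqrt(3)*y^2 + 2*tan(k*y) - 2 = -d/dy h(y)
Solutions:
 h(y) = C1 + k*y^2/2 + sqrt(3)*y^3/3 + 2*y - 2*Piecewise((-log(cos(k*y))/k, Ne(k, 0)), (0, True))


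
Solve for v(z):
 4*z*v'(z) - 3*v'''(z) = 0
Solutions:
 v(z) = C1 + Integral(C2*airyai(6^(2/3)*z/3) + C3*airybi(6^(2/3)*z/3), z)


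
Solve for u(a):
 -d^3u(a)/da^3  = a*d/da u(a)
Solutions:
 u(a) = C1 + Integral(C2*airyai(-a) + C3*airybi(-a), a)


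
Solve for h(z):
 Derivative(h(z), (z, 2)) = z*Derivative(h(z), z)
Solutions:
 h(z) = C1 + C2*erfi(sqrt(2)*z/2)


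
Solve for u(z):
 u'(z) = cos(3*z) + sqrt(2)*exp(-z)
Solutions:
 u(z) = C1 + sin(3*z)/3 - sqrt(2)*exp(-z)


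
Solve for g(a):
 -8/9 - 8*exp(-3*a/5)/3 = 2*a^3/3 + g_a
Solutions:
 g(a) = C1 - a^4/6 - 8*a/9 + 40*exp(-3*a/5)/9


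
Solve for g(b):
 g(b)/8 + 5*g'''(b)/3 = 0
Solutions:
 g(b) = C3*exp(-3^(1/3)*5^(2/3)*b/10) + (C1*sin(3^(5/6)*5^(2/3)*b/20) + C2*cos(3^(5/6)*5^(2/3)*b/20))*exp(3^(1/3)*5^(2/3)*b/20)


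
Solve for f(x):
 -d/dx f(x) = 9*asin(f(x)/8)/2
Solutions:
 Integral(1/asin(_y/8), (_y, f(x))) = C1 - 9*x/2


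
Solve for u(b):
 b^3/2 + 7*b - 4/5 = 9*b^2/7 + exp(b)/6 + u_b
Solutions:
 u(b) = C1 + b^4/8 - 3*b^3/7 + 7*b^2/2 - 4*b/5 - exp(b)/6


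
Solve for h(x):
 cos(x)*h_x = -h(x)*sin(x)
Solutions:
 h(x) = C1*cos(x)


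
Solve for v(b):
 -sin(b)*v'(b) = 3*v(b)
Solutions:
 v(b) = C1*(cos(b) + 1)^(3/2)/(cos(b) - 1)^(3/2)


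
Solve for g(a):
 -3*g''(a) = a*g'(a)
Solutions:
 g(a) = C1 + C2*erf(sqrt(6)*a/6)


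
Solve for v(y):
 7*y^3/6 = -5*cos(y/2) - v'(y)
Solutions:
 v(y) = C1 - 7*y^4/24 - 10*sin(y/2)


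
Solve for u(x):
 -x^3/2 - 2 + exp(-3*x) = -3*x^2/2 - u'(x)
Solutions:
 u(x) = C1 + x^4/8 - x^3/2 + 2*x + exp(-3*x)/3


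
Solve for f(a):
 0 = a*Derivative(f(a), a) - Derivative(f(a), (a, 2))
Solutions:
 f(a) = C1 + C2*erfi(sqrt(2)*a/2)


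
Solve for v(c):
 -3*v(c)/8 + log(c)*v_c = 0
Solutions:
 v(c) = C1*exp(3*li(c)/8)


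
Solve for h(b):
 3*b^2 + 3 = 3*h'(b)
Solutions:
 h(b) = C1 + b^3/3 + b


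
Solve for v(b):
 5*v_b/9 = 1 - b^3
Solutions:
 v(b) = C1 - 9*b^4/20 + 9*b/5


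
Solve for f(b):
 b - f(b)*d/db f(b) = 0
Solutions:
 f(b) = -sqrt(C1 + b^2)
 f(b) = sqrt(C1 + b^2)


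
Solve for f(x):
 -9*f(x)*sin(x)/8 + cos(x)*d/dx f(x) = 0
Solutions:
 f(x) = C1/cos(x)^(9/8)


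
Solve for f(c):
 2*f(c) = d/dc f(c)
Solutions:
 f(c) = C1*exp(2*c)


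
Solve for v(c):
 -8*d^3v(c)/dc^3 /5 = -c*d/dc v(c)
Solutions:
 v(c) = C1 + Integral(C2*airyai(5^(1/3)*c/2) + C3*airybi(5^(1/3)*c/2), c)


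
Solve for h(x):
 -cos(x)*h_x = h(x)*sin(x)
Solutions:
 h(x) = C1*cos(x)


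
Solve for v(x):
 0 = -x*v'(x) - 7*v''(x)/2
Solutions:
 v(x) = C1 + C2*erf(sqrt(7)*x/7)


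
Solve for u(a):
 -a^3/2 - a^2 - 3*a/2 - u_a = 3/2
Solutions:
 u(a) = C1 - a^4/8 - a^3/3 - 3*a^2/4 - 3*a/2


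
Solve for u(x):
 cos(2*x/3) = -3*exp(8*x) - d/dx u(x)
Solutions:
 u(x) = C1 - 3*exp(8*x)/8 - 3*sin(2*x/3)/2


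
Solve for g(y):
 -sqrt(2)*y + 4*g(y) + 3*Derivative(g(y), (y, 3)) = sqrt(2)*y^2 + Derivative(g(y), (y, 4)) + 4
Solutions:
 g(y) = C1*exp(y*(-2^(1/3)*(3*sqrt(57) + 23)^(1/3) - 2*2^(2/3)/(3*sqrt(57) + 23)^(1/3) + 8)/6)*sin(2^(1/3)*sqrt(3)*y*(-(3*sqrt(57) + 23)^(1/3) + 2*2^(1/3)/(3*sqrt(57) + 23)^(1/3))/6) + C2*exp(y*(-2^(1/3)*(3*sqrt(57) + 23)^(1/3) - 2*2^(2/3)/(3*sqrt(57) + 23)^(1/3) + 8)/6)*cos(2^(1/3)*sqrt(3)*y*(-(3*sqrt(57) + 23)^(1/3) + 2*2^(1/3)/(3*sqrt(57) + 23)^(1/3))/6) + C3*exp(-y) + C4*exp(y*(2*2^(2/3)/(3*sqrt(57) + 23)^(1/3) + 4 + 2^(1/3)*(3*sqrt(57) + 23)^(1/3))/3) + sqrt(2)*y^2/4 + sqrt(2)*y/4 + 1


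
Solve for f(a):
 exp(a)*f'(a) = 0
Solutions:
 f(a) = C1


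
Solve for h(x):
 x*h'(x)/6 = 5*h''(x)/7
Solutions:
 h(x) = C1 + C2*erfi(sqrt(105)*x/30)


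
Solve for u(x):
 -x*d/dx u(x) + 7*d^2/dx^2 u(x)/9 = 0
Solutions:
 u(x) = C1 + C2*erfi(3*sqrt(14)*x/14)


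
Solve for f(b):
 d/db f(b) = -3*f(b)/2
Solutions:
 f(b) = C1*exp(-3*b/2)


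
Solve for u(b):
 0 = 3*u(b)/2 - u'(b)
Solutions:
 u(b) = C1*exp(3*b/2)


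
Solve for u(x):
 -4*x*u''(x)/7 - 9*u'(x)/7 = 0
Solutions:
 u(x) = C1 + C2/x^(5/4)


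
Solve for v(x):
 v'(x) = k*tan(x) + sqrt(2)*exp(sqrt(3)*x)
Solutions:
 v(x) = C1 - k*log(cos(x)) + sqrt(6)*exp(sqrt(3)*x)/3


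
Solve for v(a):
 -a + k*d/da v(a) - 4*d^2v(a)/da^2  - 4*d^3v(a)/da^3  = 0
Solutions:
 v(a) = C1 + C2*exp(a*(sqrt(k + 1) - 1)/2) + C3*exp(-a*(sqrt(k + 1) + 1)/2) + a^2/(2*k) + 4*a/k^2


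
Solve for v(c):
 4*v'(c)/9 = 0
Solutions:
 v(c) = C1


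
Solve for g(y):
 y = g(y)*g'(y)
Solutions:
 g(y) = -sqrt(C1 + y^2)
 g(y) = sqrt(C1 + y^2)


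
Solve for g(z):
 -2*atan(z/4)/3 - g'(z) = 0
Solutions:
 g(z) = C1 - 2*z*atan(z/4)/3 + 4*log(z^2 + 16)/3


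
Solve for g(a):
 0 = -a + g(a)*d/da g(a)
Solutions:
 g(a) = -sqrt(C1 + a^2)
 g(a) = sqrt(C1 + a^2)


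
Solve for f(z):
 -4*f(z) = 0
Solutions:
 f(z) = 0


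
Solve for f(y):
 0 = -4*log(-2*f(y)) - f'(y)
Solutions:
 Integral(1/(log(-_y) + log(2)), (_y, f(y)))/4 = C1 - y


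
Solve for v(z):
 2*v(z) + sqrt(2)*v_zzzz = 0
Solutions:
 v(z) = (C1*sin(2^(5/8)*z/2) + C2*cos(2^(5/8)*z/2))*exp(-2^(5/8)*z/2) + (C3*sin(2^(5/8)*z/2) + C4*cos(2^(5/8)*z/2))*exp(2^(5/8)*z/2)


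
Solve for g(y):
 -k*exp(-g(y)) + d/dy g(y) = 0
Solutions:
 g(y) = log(C1 + k*y)


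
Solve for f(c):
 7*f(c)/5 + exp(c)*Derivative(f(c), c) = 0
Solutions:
 f(c) = C1*exp(7*exp(-c)/5)


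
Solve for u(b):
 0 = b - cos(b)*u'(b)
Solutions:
 u(b) = C1 + Integral(b/cos(b), b)


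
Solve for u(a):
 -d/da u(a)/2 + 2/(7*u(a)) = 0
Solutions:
 u(a) = -sqrt(C1 + 56*a)/7
 u(a) = sqrt(C1 + 56*a)/7


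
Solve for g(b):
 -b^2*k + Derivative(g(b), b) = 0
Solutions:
 g(b) = C1 + b^3*k/3


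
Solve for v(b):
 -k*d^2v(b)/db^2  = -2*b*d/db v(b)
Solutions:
 v(b) = C1 + C2*erf(b*sqrt(-1/k))/sqrt(-1/k)


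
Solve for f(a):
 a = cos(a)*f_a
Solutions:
 f(a) = C1 + Integral(a/cos(a), a)


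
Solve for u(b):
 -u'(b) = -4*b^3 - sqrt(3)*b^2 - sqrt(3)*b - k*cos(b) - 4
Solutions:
 u(b) = C1 + b^4 + sqrt(3)*b^3/3 + sqrt(3)*b^2/2 + 4*b + k*sin(b)


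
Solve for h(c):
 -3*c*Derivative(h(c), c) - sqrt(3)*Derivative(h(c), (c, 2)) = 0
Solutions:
 h(c) = C1 + C2*erf(sqrt(2)*3^(1/4)*c/2)


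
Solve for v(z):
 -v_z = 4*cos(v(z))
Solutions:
 v(z) = pi - asin((C1 + exp(8*z))/(C1 - exp(8*z)))
 v(z) = asin((C1 + exp(8*z))/(C1 - exp(8*z)))


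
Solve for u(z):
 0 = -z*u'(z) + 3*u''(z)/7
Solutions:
 u(z) = C1 + C2*erfi(sqrt(42)*z/6)


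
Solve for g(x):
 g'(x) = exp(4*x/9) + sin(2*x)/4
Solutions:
 g(x) = C1 + 9*exp(4*x/9)/4 - cos(2*x)/8


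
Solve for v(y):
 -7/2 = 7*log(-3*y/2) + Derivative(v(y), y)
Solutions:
 v(y) = C1 - 7*y*log(-y) + y*(-7*log(3) + 7/2 + 7*log(2))


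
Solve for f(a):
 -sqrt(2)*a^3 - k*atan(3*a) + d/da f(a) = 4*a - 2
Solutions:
 f(a) = C1 + sqrt(2)*a^4/4 + 2*a^2 - 2*a + k*(a*atan(3*a) - log(9*a^2 + 1)/6)


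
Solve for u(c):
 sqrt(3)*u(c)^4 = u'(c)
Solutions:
 u(c) = (-1/(C1 + 3*sqrt(3)*c))^(1/3)
 u(c) = (-1/(C1 + sqrt(3)*c))^(1/3)*(-3^(2/3) - 3*3^(1/6)*I)/6
 u(c) = (-1/(C1 + sqrt(3)*c))^(1/3)*(-3^(2/3) + 3*3^(1/6)*I)/6


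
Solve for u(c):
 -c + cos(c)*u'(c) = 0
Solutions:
 u(c) = C1 + Integral(c/cos(c), c)


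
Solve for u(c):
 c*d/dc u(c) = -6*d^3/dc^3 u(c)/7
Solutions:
 u(c) = C1 + Integral(C2*airyai(-6^(2/3)*7^(1/3)*c/6) + C3*airybi(-6^(2/3)*7^(1/3)*c/6), c)


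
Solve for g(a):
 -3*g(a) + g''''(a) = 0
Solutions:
 g(a) = C1*exp(-3^(1/4)*a) + C2*exp(3^(1/4)*a) + C3*sin(3^(1/4)*a) + C4*cos(3^(1/4)*a)


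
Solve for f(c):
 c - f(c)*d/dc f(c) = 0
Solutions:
 f(c) = -sqrt(C1 + c^2)
 f(c) = sqrt(C1 + c^2)


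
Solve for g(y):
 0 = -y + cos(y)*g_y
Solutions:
 g(y) = C1 + Integral(y/cos(y), y)


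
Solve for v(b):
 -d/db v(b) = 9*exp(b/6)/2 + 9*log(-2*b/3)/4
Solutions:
 v(b) = C1 - 9*b*log(-b)/4 + 9*b*(-log(2) + 1 + log(3))/4 - 27*exp(b/6)


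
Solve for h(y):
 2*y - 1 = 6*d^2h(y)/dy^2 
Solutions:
 h(y) = C1 + C2*y + y^3/18 - y^2/12


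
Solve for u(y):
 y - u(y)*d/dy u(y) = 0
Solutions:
 u(y) = -sqrt(C1 + y^2)
 u(y) = sqrt(C1 + y^2)


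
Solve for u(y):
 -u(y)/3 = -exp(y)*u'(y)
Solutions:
 u(y) = C1*exp(-exp(-y)/3)


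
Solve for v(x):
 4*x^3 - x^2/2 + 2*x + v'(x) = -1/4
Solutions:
 v(x) = C1 - x^4 + x^3/6 - x^2 - x/4


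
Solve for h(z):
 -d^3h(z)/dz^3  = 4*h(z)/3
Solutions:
 h(z) = C3*exp(-6^(2/3)*z/3) + (C1*sin(2^(2/3)*3^(1/6)*z/2) + C2*cos(2^(2/3)*3^(1/6)*z/2))*exp(6^(2/3)*z/6)


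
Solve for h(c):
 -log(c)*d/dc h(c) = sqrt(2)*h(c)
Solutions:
 h(c) = C1*exp(-sqrt(2)*li(c))


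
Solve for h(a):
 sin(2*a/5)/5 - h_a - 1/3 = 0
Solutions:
 h(a) = C1 - a/3 - cos(2*a/5)/2


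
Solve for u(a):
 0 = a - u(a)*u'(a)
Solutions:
 u(a) = -sqrt(C1 + a^2)
 u(a) = sqrt(C1 + a^2)


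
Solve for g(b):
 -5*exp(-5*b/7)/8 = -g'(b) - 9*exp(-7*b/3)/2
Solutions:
 g(b) = C1 + 27*exp(-7*b/3)/14 - 7*exp(-5*b/7)/8


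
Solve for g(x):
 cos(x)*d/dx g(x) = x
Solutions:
 g(x) = C1 + Integral(x/cos(x), x)


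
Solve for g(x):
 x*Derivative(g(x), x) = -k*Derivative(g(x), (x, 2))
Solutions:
 g(x) = C1 + C2*sqrt(k)*erf(sqrt(2)*x*sqrt(1/k)/2)


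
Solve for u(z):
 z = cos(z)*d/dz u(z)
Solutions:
 u(z) = C1 + Integral(z/cos(z), z)


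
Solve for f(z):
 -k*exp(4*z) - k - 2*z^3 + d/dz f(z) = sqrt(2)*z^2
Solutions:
 f(z) = C1 + k*z + k*exp(4*z)/4 + z^4/2 + sqrt(2)*z^3/3


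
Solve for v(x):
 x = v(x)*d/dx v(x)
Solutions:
 v(x) = -sqrt(C1 + x^2)
 v(x) = sqrt(C1 + x^2)


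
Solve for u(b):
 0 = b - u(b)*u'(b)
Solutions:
 u(b) = -sqrt(C1 + b^2)
 u(b) = sqrt(C1 + b^2)


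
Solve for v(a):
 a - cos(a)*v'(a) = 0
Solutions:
 v(a) = C1 + Integral(a/cos(a), a)


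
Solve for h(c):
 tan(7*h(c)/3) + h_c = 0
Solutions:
 h(c) = -3*asin(C1*exp(-7*c/3))/7 + 3*pi/7
 h(c) = 3*asin(C1*exp(-7*c/3))/7


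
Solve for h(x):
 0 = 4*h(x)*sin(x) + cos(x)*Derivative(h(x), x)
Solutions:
 h(x) = C1*cos(x)^4


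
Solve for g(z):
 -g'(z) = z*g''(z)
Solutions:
 g(z) = C1 + C2*log(z)


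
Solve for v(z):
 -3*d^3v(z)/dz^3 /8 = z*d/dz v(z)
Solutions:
 v(z) = C1 + Integral(C2*airyai(-2*3^(2/3)*z/3) + C3*airybi(-2*3^(2/3)*z/3), z)


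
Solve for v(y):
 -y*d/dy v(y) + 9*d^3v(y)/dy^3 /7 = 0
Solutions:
 v(y) = C1 + Integral(C2*airyai(21^(1/3)*y/3) + C3*airybi(21^(1/3)*y/3), y)


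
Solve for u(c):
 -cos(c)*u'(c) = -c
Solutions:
 u(c) = C1 + Integral(c/cos(c), c)


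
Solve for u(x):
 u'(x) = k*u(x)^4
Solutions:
 u(x) = (-1/(C1 + 3*k*x))^(1/3)
 u(x) = (-1/(C1 + k*x))^(1/3)*(-3^(2/3) - 3*3^(1/6)*I)/6
 u(x) = (-1/(C1 + k*x))^(1/3)*(-3^(2/3) + 3*3^(1/6)*I)/6


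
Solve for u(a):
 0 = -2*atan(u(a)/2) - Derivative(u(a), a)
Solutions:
 Integral(1/atan(_y/2), (_y, u(a))) = C1 - 2*a


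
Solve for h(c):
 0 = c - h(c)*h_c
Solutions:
 h(c) = -sqrt(C1 + c^2)
 h(c) = sqrt(C1 + c^2)


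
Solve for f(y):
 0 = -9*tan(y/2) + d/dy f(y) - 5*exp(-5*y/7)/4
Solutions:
 f(y) = C1 + 9*log(tan(y/2)^2 + 1) - 7*exp(-5*y/7)/4


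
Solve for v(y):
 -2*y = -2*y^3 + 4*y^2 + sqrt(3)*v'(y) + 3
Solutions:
 v(y) = C1 + sqrt(3)*y^4/6 - 4*sqrt(3)*y^3/9 - sqrt(3)*y^2/3 - sqrt(3)*y


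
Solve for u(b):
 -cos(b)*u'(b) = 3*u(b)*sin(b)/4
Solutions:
 u(b) = C1*cos(b)^(3/4)


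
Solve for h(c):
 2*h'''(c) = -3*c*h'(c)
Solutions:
 h(c) = C1 + Integral(C2*airyai(-2^(2/3)*3^(1/3)*c/2) + C3*airybi(-2^(2/3)*3^(1/3)*c/2), c)


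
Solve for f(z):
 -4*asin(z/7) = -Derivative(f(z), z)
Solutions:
 f(z) = C1 + 4*z*asin(z/7) + 4*sqrt(49 - z^2)


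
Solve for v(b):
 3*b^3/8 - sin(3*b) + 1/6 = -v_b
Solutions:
 v(b) = C1 - 3*b^4/32 - b/6 - cos(3*b)/3


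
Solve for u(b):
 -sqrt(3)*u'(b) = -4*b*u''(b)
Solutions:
 u(b) = C1 + C2*b^(sqrt(3)/4 + 1)


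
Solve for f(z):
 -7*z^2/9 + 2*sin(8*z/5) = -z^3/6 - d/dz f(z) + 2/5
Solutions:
 f(z) = C1 - z^4/24 + 7*z^3/27 + 2*z/5 + 5*cos(8*z/5)/4


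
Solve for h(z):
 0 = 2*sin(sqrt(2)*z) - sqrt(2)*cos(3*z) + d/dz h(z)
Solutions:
 h(z) = C1 + sqrt(2)*sin(3*z)/3 + sqrt(2)*cos(sqrt(2)*z)


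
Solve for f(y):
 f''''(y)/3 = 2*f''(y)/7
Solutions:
 f(y) = C1 + C2*y + C3*exp(-sqrt(42)*y/7) + C4*exp(sqrt(42)*y/7)


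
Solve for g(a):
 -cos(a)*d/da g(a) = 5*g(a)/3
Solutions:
 g(a) = C1*(sin(a) - 1)^(5/6)/(sin(a) + 1)^(5/6)


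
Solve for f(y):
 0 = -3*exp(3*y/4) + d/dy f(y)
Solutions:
 f(y) = C1 + 4*exp(3*y/4)


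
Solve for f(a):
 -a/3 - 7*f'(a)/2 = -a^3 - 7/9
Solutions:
 f(a) = C1 + a^4/14 - a^2/21 + 2*a/9


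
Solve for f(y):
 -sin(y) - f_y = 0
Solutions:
 f(y) = C1 + cos(y)


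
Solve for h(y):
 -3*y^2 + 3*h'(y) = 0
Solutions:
 h(y) = C1 + y^3/3


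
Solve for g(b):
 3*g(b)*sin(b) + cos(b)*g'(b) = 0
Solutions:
 g(b) = C1*cos(b)^3


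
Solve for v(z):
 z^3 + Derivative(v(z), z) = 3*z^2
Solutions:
 v(z) = C1 - z^4/4 + z^3


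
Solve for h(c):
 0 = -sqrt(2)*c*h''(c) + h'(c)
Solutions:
 h(c) = C1 + C2*c^(sqrt(2)/2 + 1)


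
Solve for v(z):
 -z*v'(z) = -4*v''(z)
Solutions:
 v(z) = C1 + C2*erfi(sqrt(2)*z/4)


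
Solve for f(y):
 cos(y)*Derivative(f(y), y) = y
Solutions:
 f(y) = C1 + Integral(y/cos(y), y)


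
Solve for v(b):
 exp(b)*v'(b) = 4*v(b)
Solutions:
 v(b) = C1*exp(-4*exp(-b))


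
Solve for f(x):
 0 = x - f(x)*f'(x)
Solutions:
 f(x) = -sqrt(C1 + x^2)
 f(x) = sqrt(C1 + x^2)


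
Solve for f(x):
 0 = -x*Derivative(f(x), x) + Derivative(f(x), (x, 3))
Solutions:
 f(x) = C1 + Integral(C2*airyai(x) + C3*airybi(x), x)


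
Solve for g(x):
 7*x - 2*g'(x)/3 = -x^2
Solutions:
 g(x) = C1 + x^3/2 + 21*x^2/4


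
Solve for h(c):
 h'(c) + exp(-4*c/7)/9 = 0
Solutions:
 h(c) = C1 + 7*exp(-4*c/7)/36


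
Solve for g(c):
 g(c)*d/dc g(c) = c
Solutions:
 g(c) = -sqrt(C1 + c^2)
 g(c) = sqrt(C1 + c^2)


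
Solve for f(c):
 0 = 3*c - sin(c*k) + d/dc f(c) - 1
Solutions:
 f(c) = C1 - 3*c^2/2 + c - cos(c*k)/k


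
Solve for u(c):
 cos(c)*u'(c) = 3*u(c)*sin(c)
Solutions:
 u(c) = C1/cos(c)^3


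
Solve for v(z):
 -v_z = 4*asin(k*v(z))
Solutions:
 Integral(1/asin(_y*k), (_y, v(z))) = C1 - 4*z


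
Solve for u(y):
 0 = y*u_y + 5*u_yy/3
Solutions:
 u(y) = C1 + C2*erf(sqrt(30)*y/10)


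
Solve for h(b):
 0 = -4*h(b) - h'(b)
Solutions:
 h(b) = C1*exp(-4*b)


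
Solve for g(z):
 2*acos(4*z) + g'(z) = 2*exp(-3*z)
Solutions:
 g(z) = C1 - 2*z*acos(4*z) + sqrt(1 - 16*z^2)/2 - 2*exp(-3*z)/3


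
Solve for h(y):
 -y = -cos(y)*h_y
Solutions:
 h(y) = C1 + Integral(y/cos(y), y)


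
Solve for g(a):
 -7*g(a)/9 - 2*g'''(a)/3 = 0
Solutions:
 g(a) = C3*exp(-6^(2/3)*7^(1/3)*a/6) + (C1*sin(2^(2/3)*3^(1/6)*7^(1/3)*a/4) + C2*cos(2^(2/3)*3^(1/6)*7^(1/3)*a/4))*exp(6^(2/3)*7^(1/3)*a/12)


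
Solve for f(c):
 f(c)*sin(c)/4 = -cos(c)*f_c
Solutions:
 f(c) = C1*cos(c)^(1/4)


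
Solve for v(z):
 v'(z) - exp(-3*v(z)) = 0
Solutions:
 v(z) = log(C1 + 3*z)/3
 v(z) = log((-3^(1/3) - 3^(5/6)*I)*(C1 + z)^(1/3)/2)
 v(z) = log((-3^(1/3) + 3^(5/6)*I)*(C1 + z)^(1/3)/2)


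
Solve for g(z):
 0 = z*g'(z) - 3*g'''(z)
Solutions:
 g(z) = C1 + Integral(C2*airyai(3^(2/3)*z/3) + C3*airybi(3^(2/3)*z/3), z)


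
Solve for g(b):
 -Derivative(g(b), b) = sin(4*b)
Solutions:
 g(b) = C1 + cos(4*b)/4


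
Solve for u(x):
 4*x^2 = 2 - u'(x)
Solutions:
 u(x) = C1 - 4*x^3/3 + 2*x


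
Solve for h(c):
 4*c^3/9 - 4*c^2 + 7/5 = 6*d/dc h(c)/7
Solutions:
 h(c) = C1 + 7*c^4/54 - 14*c^3/9 + 49*c/30


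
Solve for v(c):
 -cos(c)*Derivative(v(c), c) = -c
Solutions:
 v(c) = C1 + Integral(c/cos(c), c)


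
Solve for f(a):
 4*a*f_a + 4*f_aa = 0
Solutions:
 f(a) = C1 + C2*erf(sqrt(2)*a/2)


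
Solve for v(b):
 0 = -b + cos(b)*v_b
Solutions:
 v(b) = C1 + Integral(b/cos(b), b)


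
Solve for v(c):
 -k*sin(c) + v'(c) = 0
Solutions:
 v(c) = C1 - k*cos(c)


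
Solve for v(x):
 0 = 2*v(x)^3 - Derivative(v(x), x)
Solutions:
 v(x) = -sqrt(2)*sqrt(-1/(C1 + 2*x))/2
 v(x) = sqrt(2)*sqrt(-1/(C1 + 2*x))/2


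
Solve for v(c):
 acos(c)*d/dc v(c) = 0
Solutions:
 v(c) = C1


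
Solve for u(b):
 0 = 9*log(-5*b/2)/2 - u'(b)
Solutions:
 u(b) = C1 + 9*b*log(-b)/2 + 9*b*(-1 - log(2) + log(5))/2


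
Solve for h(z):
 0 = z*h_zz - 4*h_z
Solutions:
 h(z) = C1 + C2*z^5
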